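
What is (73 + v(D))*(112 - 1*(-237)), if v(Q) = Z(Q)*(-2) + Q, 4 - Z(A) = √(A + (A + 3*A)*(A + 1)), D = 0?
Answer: 22685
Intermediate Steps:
Z(A) = 4 - √(A + 4*A*(1 + A)) (Z(A) = 4 - √(A + (A + 3*A)*(A + 1)) = 4 - √(A + (4*A)*(1 + A)) = 4 - √(A + 4*A*(1 + A)))
v(Q) = -8 + Q + 2*√(Q*(5 + 4*Q)) (v(Q) = (4 - √(Q*(5 + 4*Q)))*(-2) + Q = (-8 + 2*√(Q*(5 + 4*Q))) + Q = -8 + Q + 2*√(Q*(5 + 4*Q)))
(73 + v(D))*(112 - 1*(-237)) = (73 + (-8 + 0 + 2*√(0*(5 + 4*0))))*(112 - 1*(-237)) = (73 + (-8 + 0 + 2*√(0*(5 + 0))))*(112 + 237) = (73 + (-8 + 0 + 2*√(0*5)))*349 = (73 + (-8 + 0 + 2*√0))*349 = (73 + (-8 + 0 + 2*0))*349 = (73 + (-8 + 0 + 0))*349 = (73 - 8)*349 = 65*349 = 22685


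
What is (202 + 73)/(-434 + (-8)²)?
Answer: -55/74 ≈ -0.74324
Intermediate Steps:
(202 + 73)/(-434 + (-8)²) = 275/(-434 + 64) = 275/(-370) = 275*(-1/370) = -55/74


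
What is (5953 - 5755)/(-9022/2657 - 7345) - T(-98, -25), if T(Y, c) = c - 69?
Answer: 611598164/6508229 ≈ 93.973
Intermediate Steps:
T(Y, c) = -69 + c
(5953 - 5755)/(-9022/2657 - 7345) - T(-98, -25) = (5953 - 5755)/(-9022/2657 - 7345) - (-69 - 25) = 198/(-9022*1/2657 - 7345) - 1*(-94) = 198/(-9022/2657 - 7345) + 94 = 198/(-19524687/2657) + 94 = 198*(-2657/19524687) + 94 = -175362/6508229 + 94 = 611598164/6508229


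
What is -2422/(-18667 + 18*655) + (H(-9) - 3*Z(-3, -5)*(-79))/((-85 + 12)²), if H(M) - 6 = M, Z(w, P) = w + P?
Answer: -152585/36647533 ≈ -0.0041636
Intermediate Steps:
Z(w, P) = P + w
H(M) = 6 + M
-2422/(-18667 + 18*655) + (H(-9) - 3*Z(-3, -5)*(-79))/((-85 + 12)²) = -2422/(-18667 + 18*655) + ((6 - 9) - 3*(-5 - 3)*(-79))/((-85 + 12)²) = -2422/(-18667 + 11790) + (-3 - 3*(-8)*(-79))/((-73)²) = -2422/(-6877) + (-3 + 24*(-79))/5329 = -2422*(-1/6877) + (-3 - 1896)*(1/5329) = 2422/6877 - 1899*1/5329 = 2422/6877 - 1899/5329 = -152585/36647533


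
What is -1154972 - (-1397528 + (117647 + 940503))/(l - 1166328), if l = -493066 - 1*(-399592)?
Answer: -242506062487/209967 ≈ -1.1550e+6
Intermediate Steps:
l = -93474 (l = -493066 + 399592 = -93474)
-1154972 - (-1397528 + (117647 + 940503))/(l - 1166328) = -1154972 - (-1397528 + (117647 + 940503))/(-93474 - 1166328) = -1154972 - (-1397528 + 1058150)/(-1259802) = -1154972 - (-339378)*(-1)/1259802 = -1154972 - 1*56563/209967 = -1154972 - 56563/209967 = -242506062487/209967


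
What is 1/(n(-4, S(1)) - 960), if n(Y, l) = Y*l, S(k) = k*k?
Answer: -1/964 ≈ -0.0010373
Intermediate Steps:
S(k) = k²
1/(n(-4, S(1)) - 960) = 1/(-4*1² - 960) = 1/(-4*1 - 960) = 1/(-4 - 960) = 1/(-964) = -1/964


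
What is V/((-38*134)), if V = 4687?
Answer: -4687/5092 ≈ -0.92046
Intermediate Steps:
V/((-38*134)) = 4687/((-38*134)) = 4687/(-5092) = 4687*(-1/5092) = -4687/5092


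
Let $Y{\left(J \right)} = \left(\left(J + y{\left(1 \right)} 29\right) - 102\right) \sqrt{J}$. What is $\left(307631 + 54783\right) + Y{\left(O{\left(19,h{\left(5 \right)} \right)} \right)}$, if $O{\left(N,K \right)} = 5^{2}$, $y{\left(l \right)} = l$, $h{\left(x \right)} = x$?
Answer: $362174$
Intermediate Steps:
$O{\left(N,K \right)} = 25$
$Y{\left(J \right)} = \sqrt{J} \left(-73 + J\right)$ ($Y{\left(J \right)} = \left(\left(J + 1 \cdot 29\right) - 102\right) \sqrt{J} = \left(\left(J + 29\right) - 102\right) \sqrt{J} = \left(\left(29 + J\right) - 102\right) \sqrt{J} = \left(-73 + J\right) \sqrt{J} = \sqrt{J} \left(-73 + J\right)$)
$\left(307631 + 54783\right) + Y{\left(O{\left(19,h{\left(5 \right)} \right)} \right)} = \left(307631 + 54783\right) + \sqrt{25} \left(-73 + 25\right) = 362414 + 5 \left(-48\right) = 362414 - 240 = 362174$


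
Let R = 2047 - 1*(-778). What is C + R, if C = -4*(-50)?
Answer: 3025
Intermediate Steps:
R = 2825 (R = 2047 + 778 = 2825)
C = 200
C + R = 200 + 2825 = 3025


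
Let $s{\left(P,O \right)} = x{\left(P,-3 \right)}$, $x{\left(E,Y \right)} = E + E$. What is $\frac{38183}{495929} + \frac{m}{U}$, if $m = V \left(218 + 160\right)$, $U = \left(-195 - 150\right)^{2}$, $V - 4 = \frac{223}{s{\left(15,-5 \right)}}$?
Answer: $\frac{3715576404}{32793305125} \approx 0.1133$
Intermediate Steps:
$x{\left(E,Y \right)} = 2 E$
$s{\left(P,O \right)} = 2 P$
$V = \frac{343}{30}$ ($V = 4 + \frac{223}{2 \cdot 15} = 4 + \frac{223}{30} = \frac{343}{30} \approx 11.433$)
$U = 119025$ ($U = \left(-345\right)^{2} = 119025$)
$m = \frac{21609}{5}$ ($m = \frac{343 \left(218 + 160\right)}{30} = \frac{343}{30} \cdot 378 = \frac{21609}{5} \approx 4321.8$)
$\frac{38183}{495929} + \frac{m}{U} = \frac{38183}{495929} + \frac{21609}{5 \cdot 119025} = 38183 \cdot \frac{1}{495929} + \frac{21609}{5} \cdot \frac{1}{119025} = \frac{38183}{495929} + \frac{2401}{66125} = \frac{3715576404}{32793305125}$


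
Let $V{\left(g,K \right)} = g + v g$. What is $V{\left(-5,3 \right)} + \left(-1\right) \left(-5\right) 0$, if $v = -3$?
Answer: $10$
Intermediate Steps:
$V{\left(g,K \right)} = - 2 g$ ($V{\left(g,K \right)} = g - 3 g = - 2 g$)
$V{\left(-5,3 \right)} + \left(-1\right) \left(-5\right) 0 = \left(-2\right) \left(-5\right) + \left(-1\right) \left(-5\right) 0 = 10 + 5 \cdot 0 = 10 + 0 = 10$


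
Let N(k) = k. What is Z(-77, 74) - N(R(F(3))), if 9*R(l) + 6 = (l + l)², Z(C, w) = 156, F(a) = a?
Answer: 458/3 ≈ 152.67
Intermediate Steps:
R(l) = -⅔ + 4*l²/9 (R(l) = -⅔ + (l + l)²/9 = -⅔ + (2*l)²/9 = -⅔ + (4*l²)/9 = -⅔ + 4*l²/9)
Z(-77, 74) - N(R(F(3))) = 156 - (-⅔ + (4/9)*3²) = 156 - (-⅔ + (4/9)*9) = 156 - (-⅔ + 4) = 156 - 1*10/3 = 156 - 10/3 = 458/3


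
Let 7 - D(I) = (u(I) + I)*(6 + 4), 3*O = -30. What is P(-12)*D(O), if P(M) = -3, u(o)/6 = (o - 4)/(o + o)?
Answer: -195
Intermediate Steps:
O = -10 (O = (⅓)*(-30) = -10)
u(o) = 3*(-4 + o)/o (u(o) = 6*((o - 4)/(o + o)) = 6*((-4 + o)/((2*o))) = 6*((-4 + o)*(1/(2*o))) = 6*((-4 + o)/(2*o)) = 3*(-4 + o)/o)
D(I) = -23 - 10*I + 120/I (D(I) = 7 - ((3 - 12/I) + I)*(6 + 4) = 7 - (3 + I - 12/I)*10 = 7 - (30 - 120/I + 10*I) = 7 + (-30 - 10*I + 120/I) = -23 - 10*I + 120/I)
P(-12)*D(O) = -3*(-23 - 10*(-10) + 120/(-10)) = -3*(-23 + 100 + 120*(-⅒)) = -3*(-23 + 100 - 12) = -3*65 = -195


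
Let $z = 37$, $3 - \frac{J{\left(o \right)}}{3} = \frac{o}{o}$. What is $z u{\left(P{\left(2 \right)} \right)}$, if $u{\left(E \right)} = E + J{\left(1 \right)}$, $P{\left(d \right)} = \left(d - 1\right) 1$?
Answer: $259$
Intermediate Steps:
$P{\left(d \right)} = -1 + d$ ($P{\left(d \right)} = \left(-1 + d\right) 1 = -1 + d$)
$J{\left(o \right)} = 6$ ($J{\left(o \right)} = 9 - 3 \frac{o}{o} = 9 - 3 = 6$)
$u{\left(E \right)} = 6 + E$ ($u{\left(E \right)} = E + 6 = 6 + E$)
$z u{\left(P{\left(2 \right)} \right)} = 37 \left(6 + \left(-1 + 2\right)\right) = 37 \left(6 + 1\right) = 37 \cdot 7 = 259$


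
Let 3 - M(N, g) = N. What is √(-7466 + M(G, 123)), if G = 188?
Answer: I*√7651 ≈ 87.47*I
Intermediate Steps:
M(N, g) = 3 - N
√(-7466 + M(G, 123)) = √(-7466 + (3 - 1*188)) = √(-7466 + (3 - 188)) = √(-7466 - 185) = √(-7651) = I*√7651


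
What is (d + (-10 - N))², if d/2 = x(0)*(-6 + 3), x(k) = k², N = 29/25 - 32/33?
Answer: 70677649/680625 ≈ 103.84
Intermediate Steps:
N = 157/825 (N = 29*(1/25) - 32*1/33 = 29/25 - 32/33 = 157/825 ≈ 0.19030)
d = 0 (d = 2*(0²*(-6 + 3)) = 2*(0*(-3)) = 2*0 = 0)
(d + (-10 - N))² = (0 + (-10 - 1*157/825))² = (0 + (-10 - 157/825))² = (0 - 8407/825)² = (-8407/825)² = 70677649/680625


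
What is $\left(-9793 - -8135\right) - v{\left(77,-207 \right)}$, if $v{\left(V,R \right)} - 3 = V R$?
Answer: $14278$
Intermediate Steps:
$v{\left(V,R \right)} = 3 + R V$ ($v{\left(V,R \right)} = 3 + V R = 3 + R V$)
$\left(-9793 - -8135\right) - v{\left(77,-207 \right)} = \left(-9793 - -8135\right) - \left(3 - 15939\right) = \left(-9793 + 8135\right) - \left(3 - 15939\right) = -1658 - -15936 = -1658 + 15936 = 14278$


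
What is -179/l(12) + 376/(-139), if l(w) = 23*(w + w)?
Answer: -232433/76728 ≈ -3.0293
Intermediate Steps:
l(w) = 46*w (l(w) = 23*(2*w) = 46*w)
-179/l(12) + 376/(-139) = -179/(46*12) + 376/(-139) = -179/552 + 376*(-1/139) = -179*1/552 - 376/139 = -179/552 - 376/139 = -232433/76728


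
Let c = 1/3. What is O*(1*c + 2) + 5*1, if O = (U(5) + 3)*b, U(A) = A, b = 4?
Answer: 239/3 ≈ 79.667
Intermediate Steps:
c = ⅓ ≈ 0.33333
O = 32 (O = (5 + 3)*4 = 8*4 = 32)
O*(1*c + 2) + 5*1 = 32*(1*(⅓) + 2) + 5*1 = 32*(⅓ + 2) + 5 = 32*(7/3) + 5 = 224/3 + 5 = 239/3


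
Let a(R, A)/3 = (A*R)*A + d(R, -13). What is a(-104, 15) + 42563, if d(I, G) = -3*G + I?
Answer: -27832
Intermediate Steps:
d(I, G) = I - 3*G
a(R, A) = 117 + 3*R + 3*R*A² (a(R, A) = 3*((A*R)*A + (R - 3*(-13))) = 3*(R*A² + (R + 39)) = 3*(R*A² + (39 + R)) = 3*(39 + R + R*A²) = 117 + 3*R + 3*R*A²)
a(-104, 15) + 42563 = (117 + 3*(-104) + 3*(-104)*15²) + 42563 = (117 - 312 + 3*(-104)*225) + 42563 = (117 - 312 - 70200) + 42563 = -70395 + 42563 = -27832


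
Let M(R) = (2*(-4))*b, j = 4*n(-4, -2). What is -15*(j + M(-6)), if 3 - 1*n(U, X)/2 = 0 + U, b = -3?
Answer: -1200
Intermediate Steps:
n(U, X) = 6 - 2*U (n(U, X) = 6 - 2*(0 + U) = 6 - 2*U)
j = 56 (j = 4*(6 - 2*(-4)) = 4*(6 + 8) = 4*14 = 56)
M(R) = 24 (M(R) = (2*(-4))*(-3) = -8*(-3) = 24)
-15*(j + M(-6)) = -15*(56 + 24) = -15*80 = -1200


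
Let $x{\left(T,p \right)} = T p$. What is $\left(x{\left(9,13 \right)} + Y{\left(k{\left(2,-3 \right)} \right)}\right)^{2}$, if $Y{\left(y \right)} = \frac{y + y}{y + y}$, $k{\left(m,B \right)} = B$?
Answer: $13924$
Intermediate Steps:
$Y{\left(y \right)} = 1$ ($Y{\left(y \right)} = \frac{2 y}{2 y} = 2 y \frac{1}{2 y} = 1$)
$\left(x{\left(9,13 \right)} + Y{\left(k{\left(2,-3 \right)} \right)}\right)^{2} = \left(9 \cdot 13 + 1\right)^{2} = \left(117 + 1\right)^{2} = 118^{2} = 13924$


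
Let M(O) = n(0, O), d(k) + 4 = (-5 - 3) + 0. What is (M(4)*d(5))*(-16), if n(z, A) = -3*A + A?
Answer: -1536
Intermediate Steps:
n(z, A) = -2*A
d(k) = -12 (d(k) = -4 + ((-5 - 3) + 0) = -4 + (-8 + 0) = -4 - 8 = -12)
M(O) = -2*O
(M(4)*d(5))*(-16) = (-2*4*(-12))*(-16) = -8*(-12)*(-16) = 96*(-16) = -1536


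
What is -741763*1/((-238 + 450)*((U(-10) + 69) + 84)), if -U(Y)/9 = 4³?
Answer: 741763/89676 ≈ 8.2716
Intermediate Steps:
U(Y) = -576 (U(Y) = -9*4³ = -9*64 = -576)
-741763*1/((-238 + 450)*((U(-10) + 69) + 84)) = -741763*1/((-238 + 450)*((-576 + 69) + 84)) = -741763*1/(212*(-507 + 84)) = -741763/(212*(-423)) = -741763/(-89676) = -741763*(-1/89676) = 741763/89676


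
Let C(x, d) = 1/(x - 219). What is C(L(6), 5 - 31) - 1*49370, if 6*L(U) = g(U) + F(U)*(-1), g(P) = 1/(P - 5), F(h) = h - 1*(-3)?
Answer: -32633573/661 ≈ -49370.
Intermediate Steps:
F(h) = 3 + h (F(h) = h + 3 = 3 + h)
g(P) = 1/(-5 + P)
L(U) = -½ - U/6 + 1/(6*(-5 + U)) (L(U) = (1/(-5 + U) + (3 + U)*(-1))/6 = (1/(-5 + U) + (-3 - U))/6 = (-3 + 1/(-5 + U) - U)/6 = -½ - U/6 + 1/(6*(-5 + U)))
C(x, d) = 1/(-219 + x)
C(L(6), 5 - 31) - 1*49370 = 1/(-219 + (16 - 1*6² + 2*6)/(6*(-5 + 6))) - 1*49370 = 1/(-219 + (⅙)*(16 - 1*36 + 12)/1) - 49370 = 1/(-219 + (⅙)*1*(16 - 36 + 12)) - 49370 = 1/(-219 + (⅙)*1*(-8)) - 49370 = 1/(-219 - 4/3) - 49370 = 1/(-661/3) - 49370 = -3/661 - 49370 = -32633573/661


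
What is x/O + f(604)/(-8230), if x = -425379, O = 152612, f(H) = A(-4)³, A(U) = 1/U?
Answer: -56013868567/20095948160 ≈ -2.7873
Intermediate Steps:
A(U) = 1/U
f(H) = -1/64 (f(H) = (1/(-4))³ = (-¼)³ = -1/64)
x/O + f(604)/(-8230) = -425379/152612 - 1/64/(-8230) = -425379*1/152612 - 1/64*(-1/8230) = -425379/152612 + 1/526720 = -56013868567/20095948160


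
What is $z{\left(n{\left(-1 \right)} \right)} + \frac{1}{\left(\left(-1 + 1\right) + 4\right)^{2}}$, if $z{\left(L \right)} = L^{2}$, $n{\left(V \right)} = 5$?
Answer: $\frac{401}{16} \approx 25.063$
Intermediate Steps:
$z{\left(n{\left(-1 \right)} \right)} + \frac{1}{\left(\left(-1 + 1\right) + 4\right)^{2}} = 5^{2} + \frac{1}{\left(\left(-1 + 1\right) + 4\right)^{2}} = 25 + \frac{1}{\left(0 + 4\right)^{2}} = 25 + \frac{1}{4^{2}} = 25 + \frac{1}{16} = \frac{401}{16}$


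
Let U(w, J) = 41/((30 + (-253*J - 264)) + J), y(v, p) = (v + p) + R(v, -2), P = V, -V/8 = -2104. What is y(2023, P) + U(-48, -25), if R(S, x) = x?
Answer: 114362339/6066 ≈ 18853.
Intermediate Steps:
V = 16832 (V = -8*(-2104) = 16832)
P = 16832
y(v, p) = -2 + p + v (y(v, p) = (v + p) - 2 = (p + v) - 2 = -2 + p + v)
U(w, J) = 41/(-234 - 252*J) (U(w, J) = 41/((30 + (-264 - 253*J)) + J) = 41/((-234 - 253*J) + J) = 41/(-234 - 252*J))
y(2023, P) + U(-48, -25) = (-2 + 16832 + 2023) - 41/(234 + 252*(-25)) = 18853 - 41/(234 - 6300) = 18853 - 41/(-6066) = 18853 - 41*(-1/6066) = 18853 + 41/6066 = 114362339/6066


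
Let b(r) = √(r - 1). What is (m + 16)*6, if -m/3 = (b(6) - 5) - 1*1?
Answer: 204 - 18*√5 ≈ 163.75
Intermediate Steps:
b(r) = √(-1 + r)
m = 18 - 3*√5 (m = -3*((√(-1 + 6) - 5) - 1*1) = -3*((√5 - 5) - 1) = -3*((-5 + √5) - 1) = -3*(-6 + √5) = 18 - 3*√5 ≈ 11.292)
(m + 16)*6 = ((18 - 3*√5) + 16)*6 = (34 - 3*√5)*6 = 204 - 18*√5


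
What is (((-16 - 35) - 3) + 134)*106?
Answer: 8480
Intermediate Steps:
(((-16 - 35) - 3) + 134)*106 = ((-51 - 3) + 134)*106 = (-54 + 134)*106 = 80*106 = 8480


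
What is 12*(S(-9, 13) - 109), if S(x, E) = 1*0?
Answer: -1308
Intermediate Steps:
S(x, E) = 0
12*(S(-9, 13) - 109) = 12*(0 - 109) = 12*(-109) = -1308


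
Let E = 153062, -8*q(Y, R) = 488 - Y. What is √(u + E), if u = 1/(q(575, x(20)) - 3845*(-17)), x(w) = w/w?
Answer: 3*√4652001836627566/523007 ≈ 391.23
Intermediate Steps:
x(w) = 1
q(Y, R) = -61 + Y/8 (q(Y, R) = -(488 - Y)/8 = -61 + Y/8)
u = 8/523007 (u = 1/((-61 + (⅛)*575) - 3845*(-17)) = 1/((-61 + 575/8) + 65365) = 1/(87/8 + 65365) = 1/(523007/8) = 8/523007 ≈ 1.5296e-5)
√(u + E) = √(8/523007 + 153062) = √(80052497442/523007) = 3*√4652001836627566/523007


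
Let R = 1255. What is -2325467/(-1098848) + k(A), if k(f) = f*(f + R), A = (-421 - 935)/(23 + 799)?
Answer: -42598505928309/20624278112 ≈ -2065.5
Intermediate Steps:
A = -226/137 (A = -1356/822 = -1356*1/822 = -226/137 ≈ -1.6496)
k(f) = f*(1255 + f) (k(f) = f*(f + 1255) = f*(1255 + f))
-2325467/(-1098848) + k(A) = -2325467/(-1098848) - 226*(1255 - 226/137)/137 = -2325467*(-1/1098848) - 226/137*171709/137 = 2325467/1098848 - 38806234/18769 = -42598505928309/20624278112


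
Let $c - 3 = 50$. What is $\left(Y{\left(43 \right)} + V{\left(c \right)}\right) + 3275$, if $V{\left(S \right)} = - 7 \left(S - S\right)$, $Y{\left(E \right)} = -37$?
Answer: $3238$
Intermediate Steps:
$c = 53$ ($c = 3 + 50 = 53$)
$V{\left(S \right)} = 0$ ($V{\left(S \right)} = \left(-7\right) 0 = 0$)
$\left(Y{\left(43 \right)} + V{\left(c \right)}\right) + 3275 = \left(-37 + 0\right) + 3275 = -37 + 3275 = 3238$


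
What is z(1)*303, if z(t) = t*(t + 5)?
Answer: 1818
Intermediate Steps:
z(t) = t*(5 + t)
z(1)*303 = (1*(5 + 1))*303 = (1*6)*303 = 6*303 = 1818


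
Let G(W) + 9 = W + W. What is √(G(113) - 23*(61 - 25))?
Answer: I*√611 ≈ 24.718*I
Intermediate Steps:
G(W) = -9 + 2*W (G(W) = -9 + (W + W) = -9 + 2*W)
√(G(113) - 23*(61 - 25)) = √((-9 + 2*113) - 23*(61 - 25)) = √((-9 + 226) - 23*36) = √(217 - 828) = √(-611) = I*√611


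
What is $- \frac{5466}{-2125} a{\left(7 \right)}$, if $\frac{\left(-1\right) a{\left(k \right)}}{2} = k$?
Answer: $- \frac{76524}{2125} \approx -36.011$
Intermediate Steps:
$a{\left(k \right)} = - 2 k$
$- \frac{5466}{-2125} a{\left(7 \right)} = - \frac{5466}{-2125} \left(\left(-2\right) 7\right) = \left(-5466\right) \left(- \frac{1}{2125}\right) \left(-14\right) = \frac{5466}{2125} \left(-14\right) = - \frac{76524}{2125}$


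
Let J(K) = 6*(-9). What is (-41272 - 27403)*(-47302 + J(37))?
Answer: 3252173300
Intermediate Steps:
J(K) = -54
(-41272 - 27403)*(-47302 + J(37)) = (-41272 - 27403)*(-47302 - 54) = -68675*(-47356) = 3252173300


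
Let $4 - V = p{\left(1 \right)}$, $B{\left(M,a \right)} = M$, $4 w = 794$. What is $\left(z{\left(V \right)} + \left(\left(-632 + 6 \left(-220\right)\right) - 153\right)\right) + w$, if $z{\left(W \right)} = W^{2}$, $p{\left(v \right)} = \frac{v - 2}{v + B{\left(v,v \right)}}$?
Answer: $- \frac{7545}{4} \approx -1886.3$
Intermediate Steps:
$w = \frac{397}{2}$ ($w = \frac{1}{4} \cdot 794 = \frac{397}{2} \approx 198.5$)
$p{\left(v \right)} = \frac{-2 + v}{2 v}$ ($p{\left(v \right)} = \frac{v - 2}{v + v} = \frac{-2 + v}{2 v}$)
$V = \frac{9}{2}$ ($V = 4 - \frac{-2 + 1}{2 \cdot 1} = 4 - \frac{1}{2} \cdot 1 \left(-1\right) = 4 - - \frac{1}{2} = 4 + \frac{1}{2} = \frac{9}{2} \approx 4.5$)
$\left(z{\left(V \right)} + \left(\left(-632 + 6 \left(-220\right)\right) - 153\right)\right) + w = \left(\left(\frac{9}{2}\right)^{2} + \left(\left(-632 + 6 \left(-220\right)\right) - 153\right)\right) + \frac{397}{2} = \left(\frac{81}{4} - 2105\right) + \frac{397}{2} = - \frac{8339}{4} + \frac{397}{2} = - \frac{7545}{4}$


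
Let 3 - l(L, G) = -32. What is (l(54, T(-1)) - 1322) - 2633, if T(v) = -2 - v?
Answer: -3920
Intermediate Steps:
l(L, G) = 35 (l(L, G) = 3 - 1*(-32) = 3 + 32 = 35)
(l(54, T(-1)) - 1322) - 2633 = (35 - 1322) - 2633 = -1287 - 2633 = -3920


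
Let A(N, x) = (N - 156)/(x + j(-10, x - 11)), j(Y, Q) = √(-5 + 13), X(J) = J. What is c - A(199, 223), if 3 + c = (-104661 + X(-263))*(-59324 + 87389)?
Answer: -146413034074012/49721 + 86*√2/49721 ≈ -2.9447e+9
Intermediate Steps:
j(Y, Q) = 2*√2 (j(Y, Q) = √8 = 2*√2)
A(N, x) = (-156 + N)/(x + 2*√2) (A(N, x) = (N - 156)/(x + 2*√2) = (-156 + N)/(x + 2*√2))
c = -2944692063 (c = -3 + (-104661 - 263)*(-59324 + 87389) = -3 - 104924*28065 = -3 - 2944692060 = -2944692063)
c - A(199, 223) = -2944692063 - (-156 + 199)/(223 + 2*√2) = -2944692063 - 43/(223 + 2*√2)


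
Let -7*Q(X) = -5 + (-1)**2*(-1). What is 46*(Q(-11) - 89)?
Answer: -28382/7 ≈ -4054.6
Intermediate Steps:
Q(X) = 6/7 (Q(X) = -(-5 + (-1)**2*(-1))/7 = -(-5 + 1*(-1))/7 = -(-5 - 1)/7 = -1/7*(-6) = 6/7)
46*(Q(-11) - 89) = 46*(6/7 - 89) = 46*(-617/7) = -28382/7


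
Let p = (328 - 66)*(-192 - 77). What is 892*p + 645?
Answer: -62865731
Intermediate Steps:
p = -70478 (p = 262*(-269) = -70478)
892*p + 645 = 892*(-70478) + 645 = -62866376 + 645 = -62865731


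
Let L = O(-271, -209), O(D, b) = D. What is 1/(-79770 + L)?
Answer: -1/80041 ≈ -1.2494e-5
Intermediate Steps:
L = -271
1/(-79770 + L) = 1/(-79770 - 271) = 1/(-80041) = -1/80041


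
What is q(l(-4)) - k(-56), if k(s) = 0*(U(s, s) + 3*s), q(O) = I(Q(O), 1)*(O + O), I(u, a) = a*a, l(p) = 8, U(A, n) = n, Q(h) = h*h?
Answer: 16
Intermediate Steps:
Q(h) = h²
I(u, a) = a²
q(O) = 2*O (q(O) = 1²*(O + O) = 1*(2*O) = 2*O)
k(s) = 0 (k(s) = 0*(s + 3*s) = 0*(4*s) = 0)
q(l(-4)) - k(-56) = 2*8 - 1*0 = 16 + 0 = 16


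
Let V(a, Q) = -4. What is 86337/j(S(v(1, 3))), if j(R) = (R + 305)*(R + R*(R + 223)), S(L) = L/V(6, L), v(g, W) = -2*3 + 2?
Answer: 9593/7650 ≈ 1.2540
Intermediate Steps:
v(g, W) = -4 (v(g, W) = -6 + 2 = -4)
S(L) = -L/4 (S(L) = L/(-4) = L*(-1/4) = -L/4)
j(R) = (305 + R)*(R + R*(223 + R))
86337/j(S(v(1, 3))) = 86337/(((-1/4*(-4))*(68320 + (-1/4*(-4))**2 + 529*(-1/4*(-4))))) = 86337/((1*(68320 + 1**2 + 529*1))) = 86337/((1*(68320 + 1 + 529))) = 86337/((1*68850)) = 86337/68850 = 86337*(1/68850) = 9593/7650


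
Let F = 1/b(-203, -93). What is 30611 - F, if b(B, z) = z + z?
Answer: 5693647/186 ≈ 30611.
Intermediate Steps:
b(B, z) = 2*z
F = -1/186 (F = 1/(2*(-93)) = 1/(-186) = -1/186 ≈ -0.0053763)
30611 - F = 30611 - 1*(-1/186) = 30611 + 1/186 = 5693647/186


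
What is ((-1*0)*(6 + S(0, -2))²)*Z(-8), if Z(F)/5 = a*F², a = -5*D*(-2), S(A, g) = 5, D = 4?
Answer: 0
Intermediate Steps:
a = 40 (a = -5*4*(-2) = -20*(-2) = 40)
Z(F) = 200*F² (Z(F) = 5*(40*F²) = 200*F²)
((-1*0)*(6 + S(0, -2))²)*Z(-8) = ((-1*0)*(6 + 5)²)*(200*(-8)²) = (0*11²)*(200*64) = (0*121)*12800 = 0*12800 = 0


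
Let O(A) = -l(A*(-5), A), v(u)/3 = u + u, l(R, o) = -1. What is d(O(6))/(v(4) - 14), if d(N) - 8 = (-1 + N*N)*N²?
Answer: ⅘ ≈ 0.80000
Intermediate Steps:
v(u) = 6*u (v(u) = 3*(u + u) = 3*(2*u) = 6*u)
O(A) = 1 (O(A) = -1*(-1) = 1)
d(N) = 8 + N²*(-1 + N²) (d(N) = 8 + (-1 + N*N)*N² = 8 + (-1 + N²)*N² = 8 + N²*(-1 + N²))
d(O(6))/(v(4) - 14) = (8 + 1⁴ - 1*1²)/(6*4 - 14) = (8 + 1 - 1*1)/(24 - 14) = (8 + 1 - 1)/10 = (⅒)*8 = ⅘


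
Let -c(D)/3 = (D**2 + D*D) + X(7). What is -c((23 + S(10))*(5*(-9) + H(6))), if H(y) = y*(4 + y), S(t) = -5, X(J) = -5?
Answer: 437385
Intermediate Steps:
c(D) = 15 - 6*D**2 (c(D) = -3*((D**2 + D*D) - 5) = -3*((D**2 + D**2) - 5) = -3*(2*D**2 - 5) = -3*(-5 + 2*D**2) = 15 - 6*D**2)
-c((23 + S(10))*(5*(-9) + H(6))) = -(15 - 6*(23 - 5)**2*(5*(-9) + 6*(4 + 6))**2) = -(15 - 6*324*(-45 + 6*10)**2) = -(15 - 6*324*(-45 + 60)**2) = -(15 - 6*(18*15)**2) = -(15 - 6*270**2) = -(15 - 6*72900) = -(15 - 437400) = -1*(-437385) = 437385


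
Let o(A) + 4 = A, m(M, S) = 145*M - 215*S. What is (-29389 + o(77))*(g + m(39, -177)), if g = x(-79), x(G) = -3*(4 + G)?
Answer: -1287998460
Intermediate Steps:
x(G) = -12 - 3*G
m(M, S) = -215*S + 145*M
g = 225 (g = -12 - 3*(-79) = -12 + 237 = 225)
o(A) = -4 + A
(-29389 + o(77))*(g + m(39, -177)) = (-29389 + (-4 + 77))*(225 + (-215*(-177) + 145*39)) = (-29389 + 73)*(225 + (38055 + 5655)) = -29316*(225 + 43710) = -29316*43935 = -1287998460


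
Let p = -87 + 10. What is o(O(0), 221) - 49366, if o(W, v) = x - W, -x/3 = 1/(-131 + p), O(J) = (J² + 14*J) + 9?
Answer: -10269997/208 ≈ -49375.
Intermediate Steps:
p = -77
O(J) = 9 + J² + 14*J
x = 3/208 (x = -3/(-131 - 77) = -3/(-208) = -3*(-1/208) = 3/208 ≈ 0.014423)
o(W, v) = 3/208 - W
o(O(0), 221) - 49366 = (3/208 - (9 + 0² + 14*0)) - 49366 = (3/208 - (9 + 0 + 0)) - 49366 = (3/208 - 1*9) - 49366 = (3/208 - 9) - 49366 = -1869/208 - 49366 = -10269997/208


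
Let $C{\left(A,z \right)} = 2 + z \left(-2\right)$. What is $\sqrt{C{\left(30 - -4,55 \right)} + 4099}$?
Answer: $\sqrt{3991} \approx 63.174$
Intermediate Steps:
$C{\left(A,z \right)} = 2 - 2 z$
$\sqrt{C{\left(30 - -4,55 \right)} + 4099} = \sqrt{\left(2 - 110\right) + 4099} = \sqrt{-108 + 4099} = \sqrt{3991}$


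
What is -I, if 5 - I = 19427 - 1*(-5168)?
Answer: 24590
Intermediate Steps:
I = -24590 (I = 5 - (19427 - 1*(-5168)) = 5 - (19427 + 5168) = 5 - 1*24595 = 5 - 24595 = -24590)
-I = -1*(-24590) = 24590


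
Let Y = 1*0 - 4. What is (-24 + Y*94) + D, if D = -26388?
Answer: -26788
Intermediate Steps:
Y = -4 (Y = 0 - 4 = -4)
(-24 + Y*94) + D = (-24 - 4*94) - 26388 = (-24 - 376) - 26388 = -400 - 26388 = -26788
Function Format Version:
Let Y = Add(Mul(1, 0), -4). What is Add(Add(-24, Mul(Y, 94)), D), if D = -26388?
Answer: -26788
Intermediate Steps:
Y = -4 (Y = Add(0, -4) = -4)
Add(Add(-24, Mul(Y, 94)), D) = Add(Add(-24, Mul(-4, 94)), -26388) = Add(Add(-24, -376), -26388) = Add(-400, -26388) = -26788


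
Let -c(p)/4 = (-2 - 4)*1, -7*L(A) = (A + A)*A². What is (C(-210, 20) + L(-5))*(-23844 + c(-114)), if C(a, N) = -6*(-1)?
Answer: -6955440/7 ≈ -9.9363e+5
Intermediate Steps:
L(A) = -2*A³/7 (L(A) = -(A + A)*A²/7 = -2*A*A²/7 = -2*A³/7)
c(p) = 24 (c(p) = -4*(-2 - 4) = -(-24) = -4*(-6) = 24)
C(a, N) = 6
(C(-210, 20) + L(-5))*(-23844 + c(-114)) = (6 - 2/7*(-5)³)*(-23844 + 24) = (6 - 2/7*(-125))*(-23820) = (6 + 250/7)*(-23820) = (292/7)*(-23820) = -6955440/7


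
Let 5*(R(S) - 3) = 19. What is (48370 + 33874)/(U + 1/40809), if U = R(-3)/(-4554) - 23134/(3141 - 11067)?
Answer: 16825763297750220/596827224919 ≈ 28192.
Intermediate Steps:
R(S) = 34/5 (R(S) = 3 + (⅕)*19 = 3 + 19/5 = 34/5)
U = 43874308/15039585 (U = (34/5)/(-4554) - 23134/(3141 - 11067) = (34/5)*(-1/4554) - 23134/(-7926) = -17/11385 - 23134*(-1/7926) = -17/11385 + 11567/3963 = 43874308/15039585 ≈ 2.9173)
(48370 + 33874)/(U + 1/40809) = (48370 + 33874)/(43874308/15039585 + 1/40809) = 82244/(43874308/15039585 + 1/40809) = 82244/(596827224919/204583474755) = 82244*(204583474755/596827224919) = 16825763297750220/596827224919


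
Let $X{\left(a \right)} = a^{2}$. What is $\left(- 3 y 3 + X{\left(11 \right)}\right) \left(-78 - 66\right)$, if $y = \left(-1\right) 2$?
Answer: $-20016$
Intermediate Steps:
$y = -2$
$\left(- 3 y 3 + X{\left(11 \right)}\right) \left(-78 - 66\right) = \left(\left(-3\right) \left(-2\right) 3 + 11^{2}\right) \left(-78 - 66\right) = \left(6 \cdot 3 + 121\right) \left(-144\right) = \left(18 + 121\right) \left(-144\right) = 139 \left(-144\right) = -20016$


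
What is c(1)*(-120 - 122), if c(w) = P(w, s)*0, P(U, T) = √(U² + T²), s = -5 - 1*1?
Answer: 0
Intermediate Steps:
s = -6 (s = -5 - 1 = -6)
P(U, T) = √(T² + U²)
c(w) = 0 (c(w) = √((-6)² + w²)*0 = √(36 + w²)*0 = 0)
c(1)*(-120 - 122) = 0*(-120 - 122) = 0*(-242) = 0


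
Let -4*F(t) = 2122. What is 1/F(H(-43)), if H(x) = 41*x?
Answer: -2/1061 ≈ -0.0018850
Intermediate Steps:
F(t) = -1061/2 (F(t) = -1/4*2122 = -1061/2)
1/F(H(-43)) = 1/(-1061/2) = -2/1061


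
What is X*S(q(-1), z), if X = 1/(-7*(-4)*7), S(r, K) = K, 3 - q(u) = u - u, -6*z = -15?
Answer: 5/392 ≈ 0.012755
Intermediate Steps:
z = 5/2 (z = -1/6*(-15) = 5/2 ≈ 2.5000)
q(u) = 3 (q(u) = 3 - (u - u) = 3 - 1*0 = 3 + 0 = 3)
X = 1/196 (X = 1/(28*7) = 1/196 ≈ 0.0051020)
X*S(q(-1), z) = (1/196)*(5/2) = 5/392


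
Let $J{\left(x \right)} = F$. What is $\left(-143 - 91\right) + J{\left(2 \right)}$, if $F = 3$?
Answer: $-231$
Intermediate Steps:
$J{\left(x \right)} = 3$
$\left(-143 - 91\right) + J{\left(2 \right)} = \left(-143 - 91\right) + 3 = -234 + 3 = -231$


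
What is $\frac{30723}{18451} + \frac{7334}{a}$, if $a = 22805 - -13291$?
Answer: $\frac{622148521}{333003648} \approx 1.8683$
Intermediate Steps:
$a = 36096$ ($a = 22805 + 13291 = 36096$)
$\frac{30723}{18451} + \frac{7334}{a} = \frac{30723}{18451} + \frac{7334}{36096} = 30723 \cdot \frac{1}{18451} + 7334 \cdot \frac{1}{36096} = \frac{30723}{18451} + \frac{3667}{18048} = \frac{622148521}{333003648}$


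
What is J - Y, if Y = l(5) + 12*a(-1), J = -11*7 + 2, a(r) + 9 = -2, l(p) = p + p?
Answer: 47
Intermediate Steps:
l(p) = 2*p
a(r) = -11 (a(r) = -9 - 2 = -11)
J = -75 (J = -77 + 2 = -75)
Y = -122 (Y = 2*5 + 12*(-11) = 10 - 132 = -122)
J - Y = -75 - 1*(-122) = -75 + 122 = 47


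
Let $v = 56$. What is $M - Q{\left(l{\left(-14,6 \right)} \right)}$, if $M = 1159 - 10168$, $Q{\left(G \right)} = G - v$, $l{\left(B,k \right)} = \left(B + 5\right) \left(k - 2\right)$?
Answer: $-8917$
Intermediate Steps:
$l{\left(B,k \right)} = \left(-2 + k\right) \left(5 + B\right)$ ($l{\left(B,k \right)} = \left(5 + B\right) \left(-2 + k\right) = \left(-2 + k\right) \left(5 + B\right)$)
$Q{\left(G \right)} = -56 + G$ ($Q{\left(G \right)} = G - 56 = -56 + G$)
$M = -9009$
$M - Q{\left(l{\left(-14,6 \right)} \right)} = -9009 - \left(-56 - 36\right) = -9009 - -92 = -9009 + 92 = -8917$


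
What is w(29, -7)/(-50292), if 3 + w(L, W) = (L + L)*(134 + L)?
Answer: -9451/50292 ≈ -0.18792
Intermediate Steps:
w(L, W) = -3 + 2*L*(134 + L) (w(L, W) = -3 + (L + L)*(134 + L) = -3 + (2*L)*(134 + L) = -3 + 2*L*(134 + L))
w(29, -7)/(-50292) = (-3 + 2*29² + 268*29)/(-50292) = (-3 + 2*841 + 7772)*(-1/50292) = (-3 + 1682 + 7772)*(-1/50292) = 9451*(-1/50292) = -9451/50292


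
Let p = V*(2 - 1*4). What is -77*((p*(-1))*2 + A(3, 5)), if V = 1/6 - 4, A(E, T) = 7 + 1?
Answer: 1694/3 ≈ 564.67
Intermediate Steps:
A(E, T) = 8
V = -23/6 (V = 1*(⅙) - 4 = ⅙ - 4 = -23/6 ≈ -3.8333)
p = 23/3 (p = -23*(2 - 1*4)/6 = -23*(2 - 4)/6 = -23/6*(-2) = 23/3 ≈ 7.6667)
-77*((p*(-1))*2 + A(3, 5)) = -77*(((23/3)*(-1))*2 + 8) = -77*(-23/3*2 + 8) = -77*(-46/3 + 8) = -77*(-22/3) = 1694/3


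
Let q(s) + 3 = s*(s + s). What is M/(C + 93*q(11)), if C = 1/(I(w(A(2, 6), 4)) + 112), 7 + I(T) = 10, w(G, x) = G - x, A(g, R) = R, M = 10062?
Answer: 578565/1278053 ≈ 0.45269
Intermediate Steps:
q(s) = -3 + 2*s**2 (q(s) = -3 + s*(s + s) = -3 + s*(2*s) = -3 + 2*s**2)
I(T) = 3 (I(T) = -7 + 10 = 3)
C = 1/115 (C = 1/(3 + 112) = 1/115 ≈ 0.0086956)
M/(C + 93*q(11)) = 10062/(1/115 + 93*(-3 + 2*11**2)) = 10062/(1/115 + 93*(-3 + 2*121)) = 10062/(1/115 + 93*(-3 + 242)) = 10062/(1/115 + 93*239) = 10062/(1/115 + 22227) = 10062/(2556106/115) = 10062*(115/2556106) = 578565/1278053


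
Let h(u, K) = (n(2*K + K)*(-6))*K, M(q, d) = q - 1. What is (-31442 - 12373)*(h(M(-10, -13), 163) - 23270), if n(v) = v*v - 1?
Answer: 10247567433450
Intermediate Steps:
M(q, d) = -1 + q
n(v) = -1 + v² (n(v) = v² - 1 = -1 + v²)
h(u, K) = K*(6 - 54*K²) (h(u, K) = ((-1 + (2*K + K)²)*(-6))*K = ((-1 + (3*K)²)*(-6))*K = ((-1 + 9*K²)*(-6))*K = (6 - 54*K²)*K = K*(6 - 54*K²))
(-31442 - 12373)*(h(M(-10, -13), 163) - 23270) = (-31442 - 12373)*((-54*163³ + 6*163) - 23270) = -43815*((-54*4330747 + 978) - 23270) = -43815*((-233860338 + 978) - 23270) = -43815*(-233859360 - 23270) = -43815*(-233882630) = 10247567433450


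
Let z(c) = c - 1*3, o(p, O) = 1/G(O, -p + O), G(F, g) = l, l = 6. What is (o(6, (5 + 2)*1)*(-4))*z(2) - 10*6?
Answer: -178/3 ≈ -59.333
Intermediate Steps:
G(F, g) = 6
o(p, O) = ⅙ (o(p, O) = 1/6 = ⅙)
z(c) = -3 + c (z(c) = c - 3 = -3 + c)
(o(6, (5 + 2)*1)*(-4))*z(2) - 10*6 = ((⅙)*(-4))*(-3 + 2) - 10*6 = -⅔*(-1) - 60 = ⅔ - 60 = -178/3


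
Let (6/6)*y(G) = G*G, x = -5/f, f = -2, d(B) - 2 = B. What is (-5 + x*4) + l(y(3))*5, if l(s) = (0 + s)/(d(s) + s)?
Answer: 29/4 ≈ 7.2500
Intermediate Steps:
d(B) = 2 + B
x = 5/2 (x = -5/(-2) = -5*(-½) = 5/2 ≈ 2.5000)
y(G) = G² (y(G) = G*G = G²)
l(s) = s/(2 + 2*s) (l(s) = (0 + s)/((2 + s) + s) = s/(2 + 2*s))
(-5 + x*4) + l(y(3))*5 = (-5 + (5/2)*4) + ((½)*3²/(1 + 3²))*5 = (-5 + 10) + ((½)*9/(1 + 9))*5 = 5 + ((½)*9/10)*5 = 5 + ((½)*9*(⅒))*5 = 5 + (9/20)*5 = 5 + 9/4 = 29/4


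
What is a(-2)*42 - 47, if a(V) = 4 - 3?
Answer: -5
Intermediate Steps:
a(V) = 1
a(-2)*42 - 47 = 1*42 - 47 = 42 - 47 = -5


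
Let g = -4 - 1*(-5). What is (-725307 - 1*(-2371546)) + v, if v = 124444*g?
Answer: 1770683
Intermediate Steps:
g = 1 (g = -4 + 5 = 1)
v = 124444 (v = 124444*1 = 124444)
(-725307 - 1*(-2371546)) + v = (-725307 - 1*(-2371546)) + 124444 = (-725307 + 2371546) + 124444 = 1646239 + 124444 = 1770683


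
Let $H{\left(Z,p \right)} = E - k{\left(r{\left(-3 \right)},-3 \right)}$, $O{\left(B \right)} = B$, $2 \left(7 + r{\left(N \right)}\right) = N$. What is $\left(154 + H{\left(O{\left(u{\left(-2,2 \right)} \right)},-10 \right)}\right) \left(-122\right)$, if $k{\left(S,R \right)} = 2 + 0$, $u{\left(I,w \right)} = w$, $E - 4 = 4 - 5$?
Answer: $-18910$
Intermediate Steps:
$r{\left(N \right)} = -7 + \frac{N}{2}$
$E = 3$ ($E = 4 + \left(4 - 5\right) = 4 - 1 = 3$)
$k{\left(S,R \right)} = 2$
$H{\left(Z,p \right)} = 1$ ($H{\left(Z,p \right)} = 3 - 2 = 1$)
$\left(154 + H{\left(O{\left(u{\left(-2,2 \right)} \right)},-10 \right)}\right) \left(-122\right) = \left(154 + 1\right) \left(-122\right) = 155 \left(-122\right) = -18910$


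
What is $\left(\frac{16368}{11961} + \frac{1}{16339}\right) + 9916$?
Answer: $\frac{646053017759}{65143593} \approx 9917.4$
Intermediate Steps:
$\left(\frac{16368}{11961} + \frac{1}{16339}\right) + 9916 = \left(16368 \cdot \frac{1}{11961} + \frac{1}{16339}\right) + 9916 = \left(\frac{5456}{3987} + \frac{1}{16339}\right) + 9916 = \frac{89149571}{65143593} + 9916 = \frac{646053017759}{65143593}$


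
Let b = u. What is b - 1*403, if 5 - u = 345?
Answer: -743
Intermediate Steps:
u = -340 (u = 5 - 1*345 = 5 - 345 = -340)
b = -340
b - 1*403 = -340 - 1*403 = -340 - 403 = -743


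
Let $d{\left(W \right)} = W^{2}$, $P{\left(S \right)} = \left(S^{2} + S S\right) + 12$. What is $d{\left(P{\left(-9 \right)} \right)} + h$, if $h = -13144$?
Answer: $17132$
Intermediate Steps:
$P{\left(S \right)} = 12 + 2 S^{2}$ ($P{\left(S \right)} = \left(S^{2} + S^{2}\right) + 12 = 2 S^{2} + 12 = 12 + 2 S^{2}$)
$d{\left(P{\left(-9 \right)} \right)} + h = \left(12 + 2 \left(-9\right)^{2}\right)^{2} - 13144 = \left(12 + 2 \cdot 81\right)^{2} - 13144 = \left(12 + 162\right)^{2} - 13144 = 174^{2} - 13144 = 30276 - 13144 = 17132$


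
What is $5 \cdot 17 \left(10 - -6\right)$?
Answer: $1360$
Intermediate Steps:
$5 \cdot 17 \left(10 - -6\right) = 85 \left(10 + 6\right) = 85 \cdot 16 = 1360$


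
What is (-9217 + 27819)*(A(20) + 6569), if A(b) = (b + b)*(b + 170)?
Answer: 263571738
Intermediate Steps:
A(b) = 2*b*(170 + b) (A(b) = (2*b)*(170 + b) = 2*b*(170 + b))
(-9217 + 27819)*(A(20) + 6569) = (-9217 + 27819)*(2*20*(170 + 20) + 6569) = 18602*(2*20*190 + 6569) = 18602*(7600 + 6569) = 18602*14169 = 263571738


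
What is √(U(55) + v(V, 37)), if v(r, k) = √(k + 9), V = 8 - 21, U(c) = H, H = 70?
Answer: √(70 + √46) ≈ 8.7626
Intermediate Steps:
U(c) = 70
V = -13
v(r, k) = √(9 + k)
√(U(55) + v(V, 37)) = √(70 + √(9 + 37)) = √(70 + √46)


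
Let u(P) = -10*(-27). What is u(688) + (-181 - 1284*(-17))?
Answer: 21917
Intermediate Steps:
u(P) = 270
u(688) + (-181 - 1284*(-17)) = 270 + (-181 - 1284*(-17)) = 270 + (-181 - 214*(-102)) = 270 + (-181 + 21828) = 270 + 21647 = 21917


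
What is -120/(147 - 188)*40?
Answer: 4800/41 ≈ 117.07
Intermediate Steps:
-120/(147 - 188)*40 = -120/(-41)*40 = -120*(-1/41)*40 = (120/41)*40 = 4800/41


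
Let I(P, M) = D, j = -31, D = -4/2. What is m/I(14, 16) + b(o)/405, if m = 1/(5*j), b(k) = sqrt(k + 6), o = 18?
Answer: 1/310 + 2*sqrt(6)/405 ≈ 0.015322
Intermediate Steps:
D = -2 (D = -4*1/2 = -2)
b(k) = sqrt(6 + k)
I(P, M) = -2
m = -1/155 (m = 1/(5*(-31)) = 1/(-155) = -1/155 ≈ -0.0064516)
m/I(14, 16) + b(o)/405 = -1/155/(-2) + sqrt(6 + 18)/405 = -1/155*(-1/2) + sqrt(24)*(1/405) = 1/310 + (2*sqrt(6))*(1/405) = 1/310 + 2*sqrt(6)/405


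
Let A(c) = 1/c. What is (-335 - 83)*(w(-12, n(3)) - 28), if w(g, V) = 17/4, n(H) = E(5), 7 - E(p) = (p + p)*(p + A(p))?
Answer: 19855/2 ≈ 9927.5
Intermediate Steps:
E(p) = 7 - 2*p*(p + 1/p) (E(p) = 7 - (p + p)*(p + 1/p) = 7 - 2*p*(p + 1/p))
n(H) = -45 (n(H) = 5 - 2*5**2 = 5 - 2*25 = 5 - 50 = -45)
w(g, V) = 17/4 (w(g, V) = 17*(1/4) = 17/4)
(-335 - 83)*(w(-12, n(3)) - 28) = (-335 - 83)*(17/4 - 28) = -418*(-95/4) = 19855/2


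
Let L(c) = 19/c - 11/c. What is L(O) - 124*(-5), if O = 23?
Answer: 14268/23 ≈ 620.35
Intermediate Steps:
L(c) = 8/c
L(O) - 124*(-5) = 8/23 - 124*(-5) = 8*(1/23) - 1*(-620) = 8/23 + 620 = 14268/23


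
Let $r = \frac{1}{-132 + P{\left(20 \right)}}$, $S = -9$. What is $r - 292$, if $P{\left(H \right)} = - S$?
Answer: $- \frac{35917}{123} \approx -292.01$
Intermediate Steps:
$P{\left(H \right)} = 9$ ($P{\left(H \right)} = \left(-1\right) \left(-9\right) = 9$)
$r = - \frac{1}{123}$ ($r = \frac{1}{-132 + 9} = \frac{1}{-123} = - \frac{1}{123} \approx -0.0081301$)
$r - 292 = - \frac{1}{123} - 292 = - \frac{35917}{123}$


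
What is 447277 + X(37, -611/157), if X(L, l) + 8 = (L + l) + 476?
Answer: 70301163/157 ≈ 4.4778e+5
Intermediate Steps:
X(L, l) = 468 + L + l (X(L, l) = -8 + ((L + l) + 476) = -8 + (476 + L + l) = 468 + L + l)
447277 + X(37, -611/157) = 447277 + (468 + 37 - 611/157) = 447277 + 78674/157 = 70301163/157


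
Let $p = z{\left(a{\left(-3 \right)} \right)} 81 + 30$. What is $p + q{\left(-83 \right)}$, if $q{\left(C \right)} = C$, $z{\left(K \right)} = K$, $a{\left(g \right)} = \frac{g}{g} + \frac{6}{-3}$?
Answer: $-134$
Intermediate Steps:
$a{\left(g \right)} = -1$ ($a{\left(g \right)} = 1 + 6 \left(- \frac{1}{3}\right) = 1 - 2 = -1$)
$p = -51$ ($p = \left(-1\right) 81 + 30 = -81 + 30 = -51$)
$p + q{\left(-83 \right)} = -51 - 83 = -134$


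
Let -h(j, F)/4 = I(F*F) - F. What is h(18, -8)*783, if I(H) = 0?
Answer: -25056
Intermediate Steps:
h(j, F) = 4*F (h(j, F) = -4*(0 - F) = -(-4)*F = 4*F)
h(18, -8)*783 = (4*(-8))*783 = -32*783 = -25056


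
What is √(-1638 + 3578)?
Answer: 2*√485 ≈ 44.045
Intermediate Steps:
√(-1638 + 3578) = √1940 = 2*√485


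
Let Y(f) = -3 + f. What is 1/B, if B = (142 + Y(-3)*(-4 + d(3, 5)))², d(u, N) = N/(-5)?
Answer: 1/29584 ≈ 3.3802e-5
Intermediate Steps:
d(u, N) = -N/5 (d(u, N) = N*(-⅕) = -N/5)
B = 29584 (B = (142 + (-3 - 3)*(-4 - ⅕*5))² = (142 - 6*(-4 - 1))² = (142 - 6*(-5))² = (142 + 30)² = 172² = 29584)
1/B = 1/29584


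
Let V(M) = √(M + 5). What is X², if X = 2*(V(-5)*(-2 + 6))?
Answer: 0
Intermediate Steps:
V(M) = √(5 + M)
X = 0 (X = 2*(√(5 - 5)*(-2 + 6)) = 2*(√0*4) = 2*(0*4) = 2*0 = 0)
X² = 0² = 0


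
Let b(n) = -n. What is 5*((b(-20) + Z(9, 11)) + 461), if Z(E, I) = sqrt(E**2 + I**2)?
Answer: 2405 + 5*sqrt(202) ≈ 2476.1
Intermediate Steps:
5*((b(-20) + Z(9, 11)) + 461) = 5*((-1*(-20) + sqrt(9**2 + 11**2)) + 461) = 5*((20 + sqrt(81 + 121)) + 461) = 5*((20 + sqrt(202)) + 461) = 5*(481 + sqrt(202)) = 2405 + 5*sqrt(202)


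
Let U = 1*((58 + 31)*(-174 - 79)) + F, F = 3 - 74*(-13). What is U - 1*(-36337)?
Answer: 14785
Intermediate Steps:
F = 965 (F = 3 + 962 = 965)
U = -21552 (U = 1*((58 + 31)*(-174 - 79)) + 965 = 1*(89*(-253)) + 965 = 1*(-22517) + 965 = -22517 + 965 = -21552)
U - 1*(-36337) = -21552 - 1*(-36337) = -21552 + 36337 = 14785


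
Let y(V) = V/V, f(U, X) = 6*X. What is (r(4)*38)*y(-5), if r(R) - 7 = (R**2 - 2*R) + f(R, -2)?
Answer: 114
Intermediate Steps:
y(V) = 1
r(R) = -5 + R**2 - 2*R (r(R) = 7 + ((R**2 - 2*R) + 6*(-2)) = 7 + ((R**2 - 2*R) - 12) = 7 + (-12 + R**2 - 2*R) = -5 + R**2 - 2*R)
(r(4)*38)*y(-5) = ((-5 + 4**2 - 2*4)*38)*1 = ((-5 + 16 - 8)*38)*1 = (3*38)*1 = 114*1 = 114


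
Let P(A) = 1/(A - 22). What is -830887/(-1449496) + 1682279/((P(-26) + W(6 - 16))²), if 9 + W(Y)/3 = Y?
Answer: 5624428508845639/10858419500824 ≈ 517.98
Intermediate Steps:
W(Y) = -27 + 3*Y
P(A) = 1/(-22 + A)
-830887/(-1449496) + 1682279/((P(-26) + W(6 - 16))²) = -830887/(-1449496) + 1682279/((1/(-22 - 26) + (-27 + 3*(6 - 16)))²) = -830887*(-1/1449496) + 1682279/((1/(-48) + (-27 + 3*(-10)))²) = 830887/1449496 + 1682279/((-1/48 + (-27 - 30))²) = 830887/1449496 + 1682279/((-1/48 - 57)²) = 830887/1449496 + 1682279/((-2737/48)²) = 830887/1449496 + 1682279/(7491169/2304) = 830887/1449496 + 1682279*(2304/7491169) = 830887/1449496 + 3875970816/7491169 = 5624428508845639/10858419500824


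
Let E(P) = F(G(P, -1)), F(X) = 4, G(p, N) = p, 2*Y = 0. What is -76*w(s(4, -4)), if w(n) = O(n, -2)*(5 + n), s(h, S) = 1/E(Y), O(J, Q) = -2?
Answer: 798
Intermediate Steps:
Y = 0 (Y = (1/2)*0 = 0)
E(P) = 4
s(h, S) = 1/4
w(n) = -10 - 2*n (w(n) = -2*(5 + n) = -10 - 2*n)
-76*w(s(4, -4)) = -76*(-10 - 2*1/4) = -76*(-10 - 1/2) = -76*(-21/2) = 798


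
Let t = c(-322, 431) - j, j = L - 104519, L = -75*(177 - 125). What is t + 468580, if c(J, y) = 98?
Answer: 577097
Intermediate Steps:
L = -3900 (L = -75*52 = -3900)
j = -108419 (j = -3900 - 104519 = -108419)
t = 108517 (t = 98 - 1*(-108419) = 98 + 108419 = 108517)
t + 468580 = 108517 + 468580 = 577097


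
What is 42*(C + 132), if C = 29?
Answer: 6762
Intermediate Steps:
42*(C + 132) = 42*(29 + 132) = 42*161 = 6762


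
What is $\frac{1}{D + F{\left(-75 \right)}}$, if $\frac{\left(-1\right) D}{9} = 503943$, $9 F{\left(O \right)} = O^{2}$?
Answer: $- \frac{1}{4534862} \approx -2.2051 \cdot 10^{-7}$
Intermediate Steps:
$F{\left(O \right)} = \frac{O^{2}}{9}$
$D = -4535487$ ($D = \left(-9\right) 503943 = -4535487$)
$\frac{1}{D + F{\left(-75 \right)}} = \frac{1}{-4535487 + \frac{\left(-75\right)^{2}}{9}} = \frac{1}{-4535487 + \frac{1}{9} \cdot 5625} = \frac{1}{-4535487 + 625} = \frac{1}{-4534862} = - \frac{1}{4534862}$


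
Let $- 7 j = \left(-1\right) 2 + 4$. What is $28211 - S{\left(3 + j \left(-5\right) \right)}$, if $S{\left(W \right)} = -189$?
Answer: $28400$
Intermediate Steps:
$j = - \frac{2}{7}$ ($j = - \frac{\left(-1\right) 2 + 4}{7} = - \frac{-2 + 4}{7} = \left(- \frac{1}{7}\right) 2 = - \frac{2}{7} \approx -0.28571$)
$28211 - S{\left(3 + j \left(-5\right) \right)} = 28211 - -189 = 28211 + 189 = 28400$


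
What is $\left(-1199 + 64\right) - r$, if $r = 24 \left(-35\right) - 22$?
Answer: $-273$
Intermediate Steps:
$r = -862$ ($r = -840 - 22 = -862$)
$\left(-1199 + 64\right) - r = \left(-1199 + 64\right) - -862 = -1135 + 862 = -273$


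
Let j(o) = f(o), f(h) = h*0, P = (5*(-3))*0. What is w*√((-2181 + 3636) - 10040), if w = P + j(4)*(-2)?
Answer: 0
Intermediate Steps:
P = 0 (P = -15*0 = 0)
f(h) = 0
j(o) = 0
w = 0 (w = 0 + 0*(-2) = 0 + 0 = 0)
w*√((-2181 + 3636) - 10040) = 0*√((-2181 + 3636) - 10040) = 0*√(1455 - 10040) = 0*√(-8585) = 0*(I*√8585) = 0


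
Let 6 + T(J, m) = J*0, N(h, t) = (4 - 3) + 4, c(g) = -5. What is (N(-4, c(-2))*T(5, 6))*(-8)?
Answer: 240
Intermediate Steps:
N(h, t) = 5 (N(h, t) = 1 + 4 = 5)
T(J, m) = -6 (T(J, m) = -6 + J*0 = -6 + 0 = -6)
(N(-4, c(-2))*T(5, 6))*(-8) = (5*(-6))*(-8) = -30*(-8) = 240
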